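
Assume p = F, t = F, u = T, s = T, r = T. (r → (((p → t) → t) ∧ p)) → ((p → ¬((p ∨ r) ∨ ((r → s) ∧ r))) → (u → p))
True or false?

T

p → t = F → F = T
(p → t) → t = T → F = F
((p → t) → t) ∧ p = F ∧ F = F
r → (((p → t) → t) ∧ p) = T → F = F
p ∨ r = F ∨ T = T
r → s = T → T = T
(r → s) ∧ r = T ∧ T = T
(p ∨ r) ∨ ((r → s) ∧ r) = T ∨ T = T
¬((p ∨ r) ∨ ((r → s) ∧ r)) = ¬T = F
p → ¬((p ∨ r) ∨ ((r → s) ∧ r)) = F → F = T
u → p = T → F = F
(p → ¬((p ∨ r) ∨ ((r → s) ∧ r))) → (u → p) = T → F = F
(r → (((p → t) → t) ∧ p)) → ((p → ¬((p ∨ r) ∨ ((r → s) ∧ r))) → (u → p)) = F → F = T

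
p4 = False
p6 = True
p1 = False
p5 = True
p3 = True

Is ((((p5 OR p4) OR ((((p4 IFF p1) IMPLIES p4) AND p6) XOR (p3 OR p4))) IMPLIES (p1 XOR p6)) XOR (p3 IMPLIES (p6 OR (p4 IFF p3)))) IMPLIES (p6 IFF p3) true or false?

p5 OR p4 = True OR False = True
p4 IFF p1 = False IFF False = True
(p4 IFF p1) IMPLIES p4 = True IMPLIES False = False
((p4 IFF p1) IMPLIES p4) AND p6 = False AND True = False
p3 OR p4 = True OR False = True
(((p4 IFF p1) IMPLIES p4) AND p6) XOR (p3 OR p4) = False XOR True = True
(p5 OR p4) OR ((((p4 IFF p1) IMPLIES p4) AND p6) XOR (p3 OR p4)) = True OR True = True
p1 XOR p6 = False XOR True = True
((p5 OR p4) OR ((((p4 IFF p1) IMPLIES p4) AND p6) XOR (p3 OR p4))) IMPLIES (p1 XOR p6) = True IMPLIES True = True
p4 IFF p3 = False IFF True = False
p6 OR (p4 IFF p3) = True OR False = True
p3 IMPLIES (p6 OR (p4 IFF p3)) = True IMPLIES True = True
(((p5 OR p4) OR ((((p4 IFF p1) IMPLIES p4) AND p6) XOR (p3 OR p4))) IMPLIES (p1 XOR p6)) XOR (p3 IMPLIES (p6 OR (p4 IFF p3))) = True XOR True = False
p6 IFF p3 = True IFF True = True
((((p5 OR p4) OR ((((p4 IFF p1) IMPLIES p4) AND p6) XOR (p3 OR p4))) IMPLIES (p1 XOR p6)) XOR (p3 IMPLIES (p6 OR (p4 IFF p3)))) IMPLIES (p6 IFF p3) = False IMPLIES True = True

True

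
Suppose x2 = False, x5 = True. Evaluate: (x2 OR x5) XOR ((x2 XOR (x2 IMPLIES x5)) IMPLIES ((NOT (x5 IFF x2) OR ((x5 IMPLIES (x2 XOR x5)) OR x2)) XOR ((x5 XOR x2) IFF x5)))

True

x2 OR x5 = False OR True = True
x2 IMPLIES x5 = False IMPLIES True = True
x2 XOR (x2 IMPLIES x5) = False XOR True = True
x5 IFF x2 = True IFF False = False
NOT (x5 IFF x2) = NOT False = True
x2 XOR x5 = False XOR True = True
x5 IMPLIES (x2 XOR x5) = True IMPLIES True = True
(x5 IMPLIES (x2 XOR x5)) OR x2 = True OR False = True
NOT (x5 IFF x2) OR ((x5 IMPLIES (x2 XOR x5)) OR x2) = True OR True = True
x5 XOR x2 = True XOR False = True
(x5 XOR x2) IFF x5 = True IFF True = True
(NOT (x5 IFF x2) OR ((x5 IMPLIES (x2 XOR x5)) OR x2)) XOR ((x5 XOR x2) IFF x5) = True XOR True = False
(x2 XOR (x2 IMPLIES x5)) IMPLIES ((NOT (x5 IFF x2) OR ((x5 IMPLIES (x2 XOR x5)) OR x2)) XOR ((x5 XOR x2) IFF x5)) = True IMPLIES False = False
(x2 OR x5) XOR ((x2 XOR (x2 IMPLIES x5)) IMPLIES ((NOT (x5 IFF x2) OR ((x5 IMPLIES (x2 XOR x5)) OR x2)) XOR ((x5 XOR x2) IFF x5))) = True XOR False = True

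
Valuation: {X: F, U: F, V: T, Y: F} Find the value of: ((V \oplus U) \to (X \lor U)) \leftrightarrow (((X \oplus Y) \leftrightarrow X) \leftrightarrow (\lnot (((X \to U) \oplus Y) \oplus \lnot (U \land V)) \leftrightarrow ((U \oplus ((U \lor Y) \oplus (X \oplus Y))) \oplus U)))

T

Substituting X=F, U=F, V=T, Y=F:
V \oplus U = T \oplus F = T
X \lor U = F \lor F = F
(V \oplus U) \to (X \lor U) = T \to F = F
X \oplus Y = F \oplus F = F
(X \oplus Y) \leftrightarrow X = F \leftrightarrow F = T
X \to U = F \to F = T
(X \to U) \oplus Y = T \oplus F = T
U \land V = F \land T = F
\lnot (U \land V) = \lnot F = T
((X \to U) \oplus Y) \oplus \lnot (U \land V) = T \oplus T = F
\lnot (((X \to U) \oplus Y) \oplus \lnot (U \land V)) = \lnot F = T
U \lor Y = F \lor F = F
X \oplus Y = F \oplus F = F
(U \lor Y) \oplus (X \oplus Y) = F \oplus F = F
U \oplus ((U \lor Y) \oplus (X \oplus Y)) = F \oplus F = F
(U \oplus ((U \lor Y) \oplus (X \oplus Y))) \oplus U = F \oplus F = F
\lnot (((X \to U) \oplus Y) \oplus \lnot (U \land V)) \leftrightarrow ((U \oplus ((U \lor Y) \oplus (X \oplus Y))) \oplus U) = T \leftrightarrow F = F
((X \oplus Y) \leftrightarrow X) \leftrightarrow (\lnot (((X \to U) \oplus Y) \oplus \lnot (U \land V)) \leftrightarrow ((U \oplus ((U \lor Y) \oplus (X \oplus Y))) \oplus U)) = T \leftrightarrow F = F
((V \oplus U) \to (X \lor U)) \leftrightarrow (((X \oplus Y) \leftrightarrow X) \leftrightarrow (\lnot (((X \to U) \oplus Y) \oplus \lnot (U \land V)) \leftrightarrow ((U \oplus ((U \lor Y) \oplus (X \oplus Y))) \oplus U))) = F \leftrightarrow F = T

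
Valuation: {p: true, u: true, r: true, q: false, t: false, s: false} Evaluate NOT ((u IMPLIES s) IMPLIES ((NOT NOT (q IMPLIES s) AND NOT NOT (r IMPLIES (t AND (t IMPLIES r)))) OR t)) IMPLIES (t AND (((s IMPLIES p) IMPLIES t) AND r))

Substituting p=true, u=true, r=true, q=false, t=false, s=false:
u IMPLIES s = true IMPLIES false = false
q IMPLIES s = false IMPLIES false = true
NOT (q IMPLIES s) = NOT true = false
NOT NOT (q IMPLIES s) = NOT false = true
t IMPLIES r = false IMPLIES true = true
t AND (t IMPLIES r) = false AND true = false
r IMPLIES (t AND (t IMPLIES r)) = true IMPLIES false = false
NOT (r IMPLIES (t AND (t IMPLIES r))) = NOT false = true
NOT NOT (r IMPLIES (t AND (t IMPLIES r))) = NOT true = false
NOT NOT (q IMPLIES s) AND NOT NOT (r IMPLIES (t AND (t IMPLIES r))) = true AND false = false
(NOT NOT (q IMPLIES s) AND NOT NOT (r IMPLIES (t AND (t IMPLIES r)))) OR t = false OR false = false
(u IMPLIES s) IMPLIES ((NOT NOT (q IMPLIES s) AND NOT NOT (r IMPLIES (t AND (t IMPLIES r)))) OR t) = false IMPLIES false = true
NOT ((u IMPLIES s) IMPLIES ((NOT NOT (q IMPLIES s) AND NOT NOT (r IMPLIES (t AND (t IMPLIES r)))) OR t)) = NOT true = false
s IMPLIES p = false IMPLIES true = true
(s IMPLIES p) IMPLIES t = true IMPLIES false = false
((s IMPLIES p) IMPLIES t) AND r = false AND true = false
t AND (((s IMPLIES p) IMPLIES t) AND r) = false AND false = false
NOT ((u IMPLIES s) IMPLIES ((NOT NOT (q IMPLIES s) AND NOT NOT (r IMPLIES (t AND (t IMPLIES r)))) OR t)) IMPLIES (t AND (((s IMPLIES p) IMPLIES t) AND r)) = false IMPLIES false = true

true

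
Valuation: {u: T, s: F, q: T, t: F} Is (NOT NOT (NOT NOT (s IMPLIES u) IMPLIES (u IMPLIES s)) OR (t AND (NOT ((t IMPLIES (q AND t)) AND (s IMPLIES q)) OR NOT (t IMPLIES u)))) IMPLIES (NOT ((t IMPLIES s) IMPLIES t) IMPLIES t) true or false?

s IMPLIES u = F IMPLIES T = T
NOT (s IMPLIES u) = NOT T = F
NOT NOT (s IMPLIES u) = NOT F = T
u IMPLIES s = T IMPLIES F = F
NOT NOT (s IMPLIES u) IMPLIES (u IMPLIES s) = T IMPLIES F = F
NOT (NOT NOT (s IMPLIES u) IMPLIES (u IMPLIES s)) = NOT F = T
NOT NOT (NOT NOT (s IMPLIES u) IMPLIES (u IMPLIES s)) = NOT T = F
q AND t = T AND F = F
t IMPLIES (q AND t) = F IMPLIES F = T
s IMPLIES q = F IMPLIES T = T
(t IMPLIES (q AND t)) AND (s IMPLIES q) = T AND T = T
NOT ((t IMPLIES (q AND t)) AND (s IMPLIES q)) = NOT T = F
t IMPLIES u = F IMPLIES T = T
NOT (t IMPLIES u) = NOT T = F
NOT ((t IMPLIES (q AND t)) AND (s IMPLIES q)) OR NOT (t IMPLIES u) = F OR F = F
t AND (NOT ((t IMPLIES (q AND t)) AND (s IMPLIES q)) OR NOT (t IMPLIES u)) = F AND F = F
NOT NOT (NOT NOT (s IMPLIES u) IMPLIES (u IMPLIES s)) OR (t AND (NOT ((t IMPLIES (q AND t)) AND (s IMPLIES q)) OR NOT (t IMPLIES u))) = F OR F = F
t IMPLIES s = F IMPLIES F = T
(t IMPLIES s) IMPLIES t = T IMPLIES F = F
NOT ((t IMPLIES s) IMPLIES t) = NOT F = T
NOT ((t IMPLIES s) IMPLIES t) IMPLIES t = T IMPLIES F = F
(NOT NOT (NOT NOT (s IMPLIES u) IMPLIES (u IMPLIES s)) OR (t AND (NOT ((t IMPLIES (q AND t)) AND (s IMPLIES q)) OR NOT (t IMPLIES u)))) IMPLIES (NOT ((t IMPLIES s) IMPLIES t) IMPLIES t) = F IMPLIES F = T

T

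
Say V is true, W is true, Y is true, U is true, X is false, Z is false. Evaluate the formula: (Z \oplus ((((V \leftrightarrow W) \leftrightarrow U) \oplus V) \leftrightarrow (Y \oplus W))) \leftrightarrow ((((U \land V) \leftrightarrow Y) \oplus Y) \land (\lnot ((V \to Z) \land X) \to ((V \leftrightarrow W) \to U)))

V \leftrightarrow W = \text{True} \leftrightarrow \text{True} = \text{True}
(V \leftrightarrow W) \leftrightarrow U = \text{True} \leftrightarrow \text{True} = \text{True}
((V \leftrightarrow W) \leftrightarrow U) \oplus V = \text{True} \oplus \text{True} = \text{False}
Y \oplus W = \text{True} \oplus \text{True} = \text{False}
(((V \leftrightarrow W) \leftrightarrow U) \oplus V) \leftrightarrow (Y \oplus W) = \text{False} \leftrightarrow \text{False} = \text{True}
Z \oplus ((((V \leftrightarrow W) \leftrightarrow U) \oplus V) \leftrightarrow (Y \oplus W)) = \text{False} \oplus \text{True} = \text{True}
U \land V = \text{True} \land \text{True} = \text{True}
(U \land V) \leftrightarrow Y = \text{True} \leftrightarrow \text{True} = \text{True}
((U \land V) \leftrightarrow Y) \oplus Y = \text{True} \oplus \text{True} = \text{False}
V \to Z = \text{True} \to \text{False} = \text{False}
(V \to Z) \land X = \text{False} \land \text{False} = \text{False}
\lnot ((V \to Z) \land X) = \lnot \text{False} = \text{True}
V \leftrightarrow W = \text{True} \leftrightarrow \text{True} = \text{True}
(V \leftrightarrow W) \to U = \text{True} \to \text{True} = \text{True}
\lnot ((V \to Z) \land X) \to ((V \leftrightarrow W) \to U) = \text{True} \to \text{True} = \text{True}
(((U \land V) \leftrightarrow Y) \oplus Y) \land (\lnot ((V \to Z) \land X) \to ((V \leftrightarrow W) \to U)) = \text{False} \land \text{True} = \text{False}
(Z \oplus ((((V \leftrightarrow W) \leftrightarrow U) \oplus V) \leftrightarrow (Y \oplus W))) \leftrightarrow ((((U \land V) \leftrightarrow Y) \oplus Y) \land (\lnot ((V \to Z) \land X) \to ((V \leftrightarrow W) \to U))) = \text{True} \leftrightarrow \text{False} = \text{False}

\text{False}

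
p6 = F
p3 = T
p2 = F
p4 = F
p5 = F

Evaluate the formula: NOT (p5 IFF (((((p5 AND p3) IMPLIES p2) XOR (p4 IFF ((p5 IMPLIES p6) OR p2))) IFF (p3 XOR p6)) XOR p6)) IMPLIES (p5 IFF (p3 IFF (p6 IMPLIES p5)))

p5 AND p3 = F AND T = F
(p5 AND p3) IMPLIES p2 = F IMPLIES F = T
p5 IMPLIES p6 = F IMPLIES F = T
(p5 IMPLIES p6) OR p2 = T OR F = T
p4 IFF ((p5 IMPLIES p6) OR p2) = F IFF T = F
((p5 AND p3) IMPLIES p2) XOR (p4 IFF ((p5 IMPLIES p6) OR p2)) = T XOR F = T
p3 XOR p6 = T XOR F = T
(((p5 AND p3) IMPLIES p2) XOR (p4 IFF ((p5 IMPLIES p6) OR p2))) IFF (p3 XOR p6) = T IFF T = T
((((p5 AND p3) IMPLIES p2) XOR (p4 IFF ((p5 IMPLIES p6) OR p2))) IFF (p3 XOR p6)) XOR p6 = T XOR F = T
p5 IFF (((((p5 AND p3) IMPLIES p2) XOR (p4 IFF ((p5 IMPLIES p6) OR p2))) IFF (p3 XOR p6)) XOR p6) = F IFF T = F
NOT (p5 IFF (((((p5 AND p3) IMPLIES p2) XOR (p4 IFF ((p5 IMPLIES p6) OR p2))) IFF (p3 XOR p6)) XOR p6)) = NOT F = T
p6 IMPLIES p5 = F IMPLIES F = T
p3 IFF (p6 IMPLIES p5) = T IFF T = T
p5 IFF (p3 IFF (p6 IMPLIES p5)) = F IFF T = F
NOT (p5 IFF (((((p5 AND p3) IMPLIES p2) XOR (p4 IFF ((p5 IMPLIES p6) OR p2))) IFF (p3 XOR p6)) XOR p6)) IMPLIES (p5 IFF (p3 IFF (p6 IMPLIES p5))) = T IMPLIES F = F

F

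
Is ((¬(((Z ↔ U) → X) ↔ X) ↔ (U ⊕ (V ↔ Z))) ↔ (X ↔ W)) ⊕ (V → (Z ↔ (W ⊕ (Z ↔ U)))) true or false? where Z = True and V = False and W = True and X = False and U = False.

Z ↔ U = True ↔ False = False
(Z ↔ U) → X = False → False = True
((Z ↔ U) → X) ↔ X = True ↔ False = False
¬(((Z ↔ U) → X) ↔ X) = ¬False = True
V ↔ Z = False ↔ True = False
U ⊕ (V ↔ Z) = False ⊕ False = False
¬(((Z ↔ U) → X) ↔ X) ↔ (U ⊕ (V ↔ Z)) = True ↔ False = False
X ↔ W = False ↔ True = False
(¬(((Z ↔ U) → X) ↔ X) ↔ (U ⊕ (V ↔ Z))) ↔ (X ↔ W) = False ↔ False = True
Z ↔ U = True ↔ False = False
W ⊕ (Z ↔ U) = True ⊕ False = True
Z ↔ (W ⊕ (Z ↔ U)) = True ↔ True = True
V → (Z ↔ (W ⊕ (Z ↔ U))) = False → True = True
((¬(((Z ↔ U) → X) ↔ X) ↔ (U ⊕ (V ↔ Z))) ↔ (X ↔ W)) ⊕ (V → (Z ↔ (W ⊕ (Z ↔ U)))) = True ⊕ True = False

False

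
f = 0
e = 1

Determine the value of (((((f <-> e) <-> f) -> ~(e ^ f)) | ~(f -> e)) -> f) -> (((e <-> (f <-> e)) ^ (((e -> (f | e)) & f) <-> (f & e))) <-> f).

0

Substituting f=0, e=1:
f <-> e = 0 <-> 1 = 0
(f <-> e) <-> f = 0 <-> 0 = 1
e ^ f = 1 ^ 0 = 1
~(e ^ f) = ~1 = 0
((f <-> e) <-> f) -> ~(e ^ f) = 1 -> 0 = 0
f -> e = 0 -> 1 = 1
~(f -> e) = ~1 = 0
(((f <-> e) <-> f) -> ~(e ^ f)) | ~(f -> e) = 0 | 0 = 0
((((f <-> e) <-> f) -> ~(e ^ f)) | ~(f -> e)) -> f = 0 -> 0 = 1
f <-> e = 0 <-> 1 = 0
e <-> (f <-> e) = 1 <-> 0 = 0
f | e = 0 | 1 = 1
e -> (f | e) = 1 -> 1 = 1
(e -> (f | e)) & f = 1 & 0 = 0
f & e = 0 & 1 = 0
((e -> (f | e)) & f) <-> (f & e) = 0 <-> 0 = 1
(e <-> (f <-> e)) ^ (((e -> (f | e)) & f) <-> (f & e)) = 0 ^ 1 = 1
((e <-> (f <-> e)) ^ (((e -> (f | e)) & f) <-> (f & e))) <-> f = 1 <-> 0 = 0
(((((f <-> e) <-> f) -> ~(e ^ f)) | ~(f -> e)) -> f) -> (((e <-> (f <-> e)) ^ (((e -> (f | e)) & f) <-> (f & e))) <-> f) = 1 -> 0 = 0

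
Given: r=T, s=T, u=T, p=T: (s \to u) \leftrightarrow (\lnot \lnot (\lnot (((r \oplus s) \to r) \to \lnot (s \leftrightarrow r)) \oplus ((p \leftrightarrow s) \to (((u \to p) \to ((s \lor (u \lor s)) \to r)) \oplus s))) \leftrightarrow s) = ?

T

s \to u = T \to T = T
r \oplus s = T \oplus T = F
(r \oplus s) \to r = F \to T = T
s \leftrightarrow r = T \leftrightarrow T = T
\lnot (s \leftrightarrow r) = \lnot T = F
((r \oplus s) \to r) \to \lnot (s \leftrightarrow r) = T \to F = F
\lnot (((r \oplus s) \to r) \to \lnot (s \leftrightarrow r)) = \lnot F = T
p \leftrightarrow s = T \leftrightarrow T = T
u \to p = T \to T = T
u \lor s = T \lor T = T
s \lor (u \lor s) = T \lor T = T
(s \lor (u \lor s)) \to r = T \to T = T
(u \to p) \to ((s \lor (u \lor s)) \to r) = T \to T = T
((u \to p) \to ((s \lor (u \lor s)) \to r)) \oplus s = T \oplus T = F
(p \leftrightarrow s) \to (((u \to p) \to ((s \lor (u \lor s)) \to r)) \oplus s) = T \to F = F
\lnot (((r \oplus s) \to r) \to \lnot (s \leftrightarrow r)) \oplus ((p \leftrightarrow s) \to (((u \to p) \to ((s \lor (u \lor s)) \to r)) \oplus s)) = T \oplus F = T
\lnot (\lnot (((r \oplus s) \to r) \to \lnot (s \leftrightarrow r)) \oplus ((p \leftrightarrow s) \to (((u \to p) \to ((s \lor (u \lor s)) \to r)) \oplus s))) = \lnot T = F
\lnot \lnot (\lnot (((r \oplus s) \to r) \to \lnot (s \leftrightarrow r)) \oplus ((p \leftrightarrow s) \to (((u \to p) \to ((s \lor (u \lor s)) \to r)) \oplus s))) = \lnot F = T
\lnot \lnot (\lnot (((r \oplus s) \to r) \to \lnot (s \leftrightarrow r)) \oplus ((p \leftrightarrow s) \to (((u \to p) \to ((s \lor (u \lor s)) \to r)) \oplus s))) \leftrightarrow s = T \leftrightarrow T = T
(s \to u) \leftrightarrow (\lnot \lnot (\lnot (((r \oplus s) \to r) \to \lnot (s \leftrightarrow r)) \oplus ((p \leftrightarrow s) \to (((u \to p) \to ((s \lor (u \lor s)) \to r)) \oplus s))) \leftrightarrow s) = T \leftrightarrow T = T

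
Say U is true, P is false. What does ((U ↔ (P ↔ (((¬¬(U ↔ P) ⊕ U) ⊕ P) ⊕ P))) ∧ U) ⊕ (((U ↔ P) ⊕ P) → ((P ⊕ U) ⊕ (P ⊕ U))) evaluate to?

T

U ↔ P = T ↔ F = F
¬(U ↔ P) = ¬F = T
¬¬(U ↔ P) = ¬T = F
¬¬(U ↔ P) ⊕ U = F ⊕ T = T
(¬¬(U ↔ P) ⊕ U) ⊕ P = T ⊕ F = T
((¬¬(U ↔ P) ⊕ U) ⊕ P) ⊕ P = T ⊕ F = T
P ↔ (((¬¬(U ↔ P) ⊕ U) ⊕ P) ⊕ P) = F ↔ T = F
U ↔ (P ↔ (((¬¬(U ↔ P) ⊕ U) ⊕ P) ⊕ P)) = T ↔ F = F
(U ↔ (P ↔ (((¬¬(U ↔ P) ⊕ U) ⊕ P) ⊕ P))) ∧ U = F ∧ T = F
U ↔ P = T ↔ F = F
(U ↔ P) ⊕ P = F ⊕ F = F
P ⊕ U = F ⊕ T = T
P ⊕ U = F ⊕ T = T
(P ⊕ U) ⊕ (P ⊕ U) = T ⊕ T = F
((U ↔ P) ⊕ P) → ((P ⊕ U) ⊕ (P ⊕ U)) = F → F = T
((U ↔ (P ↔ (((¬¬(U ↔ P) ⊕ U) ⊕ P) ⊕ P))) ∧ U) ⊕ (((U ↔ P) ⊕ P) → ((P ⊕ U) ⊕ (P ⊕ U))) = F ⊕ T = T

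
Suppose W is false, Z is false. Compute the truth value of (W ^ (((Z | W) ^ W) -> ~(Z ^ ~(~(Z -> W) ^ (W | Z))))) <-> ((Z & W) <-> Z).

T

Z | W = F | F = F
(Z | W) ^ W = F ^ F = F
Z -> W = F -> F = T
~(Z -> W) = ~T = F
W | Z = F | F = F
~(Z -> W) ^ (W | Z) = F ^ F = F
~(~(Z -> W) ^ (W | Z)) = ~F = T
Z ^ ~(~(Z -> W) ^ (W | Z)) = F ^ T = T
~(Z ^ ~(~(Z -> W) ^ (W | Z))) = ~T = F
((Z | W) ^ W) -> ~(Z ^ ~(~(Z -> W) ^ (W | Z))) = F -> F = T
W ^ (((Z | W) ^ W) -> ~(Z ^ ~(~(Z -> W) ^ (W | Z)))) = F ^ T = T
Z & W = F & F = F
(Z & W) <-> Z = F <-> F = T
(W ^ (((Z | W) ^ W) -> ~(Z ^ ~(~(Z -> W) ^ (W | Z))))) <-> ((Z & W) <-> Z) = T <-> T = T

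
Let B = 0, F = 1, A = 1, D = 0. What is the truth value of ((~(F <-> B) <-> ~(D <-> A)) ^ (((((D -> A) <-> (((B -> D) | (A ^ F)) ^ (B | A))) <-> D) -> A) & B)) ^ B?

1

F <-> B = 1 <-> 0 = 0
~(F <-> B) = ~0 = 1
D <-> A = 0 <-> 1 = 0
~(D <-> A) = ~0 = 1
~(F <-> B) <-> ~(D <-> A) = 1 <-> 1 = 1
D -> A = 0 -> 1 = 1
B -> D = 0 -> 0 = 1
A ^ F = 1 ^ 1 = 0
(B -> D) | (A ^ F) = 1 | 0 = 1
B | A = 0 | 1 = 1
((B -> D) | (A ^ F)) ^ (B | A) = 1 ^ 1 = 0
(D -> A) <-> (((B -> D) | (A ^ F)) ^ (B | A)) = 1 <-> 0 = 0
((D -> A) <-> (((B -> D) | (A ^ F)) ^ (B | A))) <-> D = 0 <-> 0 = 1
(((D -> A) <-> (((B -> D) | (A ^ F)) ^ (B | A))) <-> D) -> A = 1 -> 1 = 1
((((D -> A) <-> (((B -> D) | (A ^ F)) ^ (B | A))) <-> D) -> A) & B = 1 & 0 = 0
(~(F <-> B) <-> ~(D <-> A)) ^ (((((D -> A) <-> (((B -> D) | (A ^ F)) ^ (B | A))) <-> D) -> A) & B) = 1 ^ 0 = 1
((~(F <-> B) <-> ~(D <-> A)) ^ (((((D -> A) <-> (((B -> D) | (A ^ F)) ^ (B | A))) <-> D) -> A) & B)) ^ B = 1 ^ 0 = 1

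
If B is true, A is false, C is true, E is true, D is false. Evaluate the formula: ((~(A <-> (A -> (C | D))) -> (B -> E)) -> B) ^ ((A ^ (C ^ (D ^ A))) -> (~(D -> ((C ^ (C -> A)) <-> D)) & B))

True

Substituting B=True, A=False, C=True, E=True, D=False:
C | D = True | False = True
A -> (C | D) = False -> True = True
A <-> (A -> (C | D)) = False <-> True = False
~(A <-> (A -> (C | D))) = ~False = True
B -> E = True -> True = True
~(A <-> (A -> (C | D))) -> (B -> E) = True -> True = True
(~(A <-> (A -> (C | D))) -> (B -> E)) -> B = True -> True = True
D ^ A = False ^ False = False
C ^ (D ^ A) = True ^ False = True
A ^ (C ^ (D ^ A)) = False ^ True = True
C -> A = True -> False = False
C ^ (C -> A) = True ^ False = True
(C ^ (C -> A)) <-> D = True <-> False = False
D -> ((C ^ (C -> A)) <-> D) = False -> False = True
~(D -> ((C ^ (C -> A)) <-> D)) = ~True = False
~(D -> ((C ^ (C -> A)) <-> D)) & B = False & True = False
(A ^ (C ^ (D ^ A))) -> (~(D -> ((C ^ (C -> A)) <-> D)) & B) = True -> False = False
((~(A <-> (A -> (C | D))) -> (B -> E)) -> B) ^ ((A ^ (C ^ (D ^ A))) -> (~(D -> ((C ^ (C -> A)) <-> D)) & B)) = True ^ False = True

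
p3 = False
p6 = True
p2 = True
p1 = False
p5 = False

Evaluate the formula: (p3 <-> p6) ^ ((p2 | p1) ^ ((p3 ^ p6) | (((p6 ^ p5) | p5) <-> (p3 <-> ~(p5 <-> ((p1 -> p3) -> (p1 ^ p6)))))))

False

p3 <-> p6 = False <-> True = False
p2 | p1 = True | False = True
p3 ^ p6 = False ^ True = True
p6 ^ p5 = True ^ False = True
(p6 ^ p5) | p5 = True | False = True
p1 -> p3 = False -> False = True
p1 ^ p6 = False ^ True = True
(p1 -> p3) -> (p1 ^ p6) = True -> True = True
p5 <-> ((p1 -> p3) -> (p1 ^ p6)) = False <-> True = False
~(p5 <-> ((p1 -> p3) -> (p1 ^ p6))) = ~False = True
p3 <-> ~(p5 <-> ((p1 -> p3) -> (p1 ^ p6))) = False <-> True = False
((p6 ^ p5) | p5) <-> (p3 <-> ~(p5 <-> ((p1 -> p3) -> (p1 ^ p6)))) = True <-> False = False
(p3 ^ p6) | (((p6 ^ p5) | p5) <-> (p3 <-> ~(p5 <-> ((p1 -> p3) -> (p1 ^ p6))))) = True | False = True
(p2 | p1) ^ ((p3 ^ p6) | (((p6 ^ p5) | p5) <-> (p3 <-> ~(p5 <-> ((p1 -> p3) -> (p1 ^ p6)))))) = True ^ True = False
(p3 <-> p6) ^ ((p2 | p1) ^ ((p3 ^ p6) | (((p6 ^ p5) | p5) <-> (p3 <-> ~(p5 <-> ((p1 -> p3) -> (p1 ^ p6))))))) = False ^ False = False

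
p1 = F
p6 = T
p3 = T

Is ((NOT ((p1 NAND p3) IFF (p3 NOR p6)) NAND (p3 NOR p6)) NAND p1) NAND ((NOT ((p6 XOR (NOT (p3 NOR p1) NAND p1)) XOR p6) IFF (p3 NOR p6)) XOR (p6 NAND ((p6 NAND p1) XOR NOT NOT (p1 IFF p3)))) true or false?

p1 NAND p3 = F NAND T = T
p3 NOR p6 = T NOR T = F
(p1 NAND p3) IFF (p3 NOR p6) = T IFF F = F
NOT ((p1 NAND p3) IFF (p3 NOR p6)) = NOT F = T
p3 NOR p6 = T NOR T = F
NOT ((p1 NAND p3) IFF (p3 NOR p6)) NAND (p3 NOR p6) = T NAND F = T
(NOT ((p1 NAND p3) IFF (p3 NOR p6)) NAND (p3 NOR p6)) NAND p1 = T NAND F = T
p3 NOR p1 = T NOR F = F
NOT (p3 NOR p1) = NOT F = T
NOT (p3 NOR p1) NAND p1 = T NAND F = T
p6 XOR (NOT (p3 NOR p1) NAND p1) = T XOR T = F
(p6 XOR (NOT (p3 NOR p1) NAND p1)) XOR p6 = F XOR T = T
NOT ((p6 XOR (NOT (p3 NOR p1) NAND p1)) XOR p6) = NOT T = F
p3 NOR p6 = T NOR T = F
NOT ((p6 XOR (NOT (p3 NOR p1) NAND p1)) XOR p6) IFF (p3 NOR p6) = F IFF F = T
p6 NAND p1 = T NAND F = T
p1 IFF p3 = F IFF T = F
NOT (p1 IFF p3) = NOT F = T
NOT NOT (p1 IFF p3) = NOT T = F
(p6 NAND p1) XOR NOT NOT (p1 IFF p3) = T XOR F = T
p6 NAND ((p6 NAND p1) XOR NOT NOT (p1 IFF p3)) = T NAND T = F
(NOT ((p6 XOR (NOT (p3 NOR p1) NAND p1)) XOR p6) IFF (p3 NOR p6)) XOR (p6 NAND ((p6 NAND p1) XOR NOT NOT (p1 IFF p3))) = T XOR F = T
((NOT ((p1 NAND p3) IFF (p3 NOR p6)) NAND (p3 NOR p6)) NAND p1) NAND ((NOT ((p6 XOR (NOT (p3 NOR p1) NAND p1)) XOR p6) IFF (p3 NOR p6)) XOR (p6 NAND ((p6 NAND p1) XOR NOT NOT (p1 IFF p3)))) = T NAND T = F

F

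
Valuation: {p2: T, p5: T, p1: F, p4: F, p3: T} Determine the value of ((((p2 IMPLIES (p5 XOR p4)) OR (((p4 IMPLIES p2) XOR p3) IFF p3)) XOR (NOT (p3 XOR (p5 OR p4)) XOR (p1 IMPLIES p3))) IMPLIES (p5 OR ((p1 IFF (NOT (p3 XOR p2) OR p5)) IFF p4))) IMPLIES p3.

T

p5 XOR p4 = T XOR F = T
p2 IMPLIES (p5 XOR p4) = T IMPLIES T = T
p4 IMPLIES p2 = F IMPLIES T = T
(p4 IMPLIES p2) XOR p3 = T XOR T = F
((p4 IMPLIES p2) XOR p3) IFF p3 = F IFF T = F
(p2 IMPLIES (p5 XOR p4)) OR (((p4 IMPLIES p2) XOR p3) IFF p3) = T OR F = T
p5 OR p4 = T OR F = T
p3 XOR (p5 OR p4) = T XOR T = F
NOT (p3 XOR (p5 OR p4)) = NOT F = T
p1 IMPLIES p3 = F IMPLIES T = T
NOT (p3 XOR (p5 OR p4)) XOR (p1 IMPLIES p3) = T XOR T = F
((p2 IMPLIES (p5 XOR p4)) OR (((p4 IMPLIES p2) XOR p3) IFF p3)) XOR (NOT (p3 XOR (p5 OR p4)) XOR (p1 IMPLIES p3)) = T XOR F = T
p3 XOR p2 = T XOR T = F
NOT (p3 XOR p2) = NOT F = T
NOT (p3 XOR p2) OR p5 = T OR T = T
p1 IFF (NOT (p3 XOR p2) OR p5) = F IFF T = F
(p1 IFF (NOT (p3 XOR p2) OR p5)) IFF p4 = F IFF F = T
p5 OR ((p1 IFF (NOT (p3 XOR p2) OR p5)) IFF p4) = T OR T = T
(((p2 IMPLIES (p5 XOR p4)) OR (((p4 IMPLIES p2) XOR p3) IFF p3)) XOR (NOT (p3 XOR (p5 OR p4)) XOR (p1 IMPLIES p3))) IMPLIES (p5 OR ((p1 IFF (NOT (p3 XOR p2) OR p5)) IFF p4)) = T IMPLIES T = T
((((p2 IMPLIES (p5 XOR p4)) OR (((p4 IMPLIES p2) XOR p3) IFF p3)) XOR (NOT (p3 XOR (p5 OR p4)) XOR (p1 IMPLIES p3))) IMPLIES (p5 OR ((p1 IFF (NOT (p3 XOR p2) OR p5)) IFF p4))) IMPLIES p3 = T IMPLIES T = T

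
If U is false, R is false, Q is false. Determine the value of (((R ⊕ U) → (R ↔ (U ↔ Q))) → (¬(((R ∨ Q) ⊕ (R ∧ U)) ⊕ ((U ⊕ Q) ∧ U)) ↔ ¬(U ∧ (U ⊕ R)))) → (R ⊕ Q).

False

R ⊕ U = False ⊕ False = False
U ↔ Q = False ↔ False = True
R ↔ (U ↔ Q) = False ↔ True = False
(R ⊕ U) → (R ↔ (U ↔ Q)) = False → False = True
R ∨ Q = False ∨ False = False
R ∧ U = False ∧ False = False
(R ∨ Q) ⊕ (R ∧ U) = False ⊕ False = False
U ⊕ Q = False ⊕ False = False
(U ⊕ Q) ∧ U = False ∧ False = False
((R ∨ Q) ⊕ (R ∧ U)) ⊕ ((U ⊕ Q) ∧ U) = False ⊕ False = False
¬(((R ∨ Q) ⊕ (R ∧ U)) ⊕ ((U ⊕ Q) ∧ U)) = ¬False = True
U ⊕ R = False ⊕ False = False
U ∧ (U ⊕ R) = False ∧ False = False
¬(U ∧ (U ⊕ R)) = ¬False = True
¬(((R ∨ Q) ⊕ (R ∧ U)) ⊕ ((U ⊕ Q) ∧ U)) ↔ ¬(U ∧ (U ⊕ R)) = True ↔ True = True
((R ⊕ U) → (R ↔ (U ↔ Q))) → (¬(((R ∨ Q) ⊕ (R ∧ U)) ⊕ ((U ⊕ Q) ∧ U)) ↔ ¬(U ∧ (U ⊕ R))) = True → True = True
R ⊕ Q = False ⊕ False = False
(((R ⊕ U) → (R ↔ (U ↔ Q))) → (¬(((R ∨ Q) ⊕ (R ∧ U)) ⊕ ((U ⊕ Q) ∧ U)) ↔ ¬(U ∧ (U ⊕ R)))) → (R ⊕ Q) = True → False = False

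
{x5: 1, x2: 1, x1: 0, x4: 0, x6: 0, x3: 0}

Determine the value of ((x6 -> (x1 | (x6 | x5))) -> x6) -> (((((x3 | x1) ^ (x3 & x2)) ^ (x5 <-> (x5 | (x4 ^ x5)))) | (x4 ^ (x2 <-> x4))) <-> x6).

1

x6 | x5 = 0 | 1 = 1
x1 | (x6 | x5) = 0 | 1 = 1
x6 -> (x1 | (x6 | x5)) = 0 -> 1 = 1
(x6 -> (x1 | (x6 | x5))) -> x6 = 1 -> 0 = 0
x3 | x1 = 0 | 0 = 0
x3 & x2 = 0 & 1 = 0
(x3 | x1) ^ (x3 & x2) = 0 ^ 0 = 0
x4 ^ x5 = 0 ^ 1 = 1
x5 | (x4 ^ x5) = 1 | 1 = 1
x5 <-> (x5 | (x4 ^ x5)) = 1 <-> 1 = 1
((x3 | x1) ^ (x3 & x2)) ^ (x5 <-> (x5 | (x4 ^ x5))) = 0 ^ 1 = 1
x2 <-> x4 = 1 <-> 0 = 0
x4 ^ (x2 <-> x4) = 0 ^ 0 = 0
(((x3 | x1) ^ (x3 & x2)) ^ (x5 <-> (x5 | (x4 ^ x5)))) | (x4 ^ (x2 <-> x4)) = 1 | 0 = 1
((((x3 | x1) ^ (x3 & x2)) ^ (x5 <-> (x5 | (x4 ^ x5)))) | (x4 ^ (x2 <-> x4))) <-> x6 = 1 <-> 0 = 0
((x6 -> (x1 | (x6 | x5))) -> x6) -> (((((x3 | x1) ^ (x3 & x2)) ^ (x5 <-> (x5 | (x4 ^ x5)))) | (x4 ^ (x2 <-> x4))) <-> x6) = 0 -> 0 = 1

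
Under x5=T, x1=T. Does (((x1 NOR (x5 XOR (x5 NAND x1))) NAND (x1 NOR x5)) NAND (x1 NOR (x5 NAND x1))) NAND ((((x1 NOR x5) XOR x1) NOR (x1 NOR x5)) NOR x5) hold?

Substituting x5=T, x1=T:
x5 NAND x1 = T NAND T = F
x5 XOR (x5 NAND x1) = T XOR F = T
x1 NOR (x5 XOR (x5 NAND x1)) = T NOR T = F
x1 NOR x5 = T NOR T = F
(x1 NOR (x5 XOR (x5 NAND x1))) NAND (x1 NOR x5) = F NAND F = T
x5 NAND x1 = T NAND T = F
x1 NOR (x5 NAND x1) = T NOR F = F
((x1 NOR (x5 XOR (x5 NAND x1))) NAND (x1 NOR x5)) NAND (x1 NOR (x5 NAND x1)) = T NAND F = T
x1 NOR x5 = T NOR T = F
(x1 NOR x5) XOR x1 = F XOR T = T
x1 NOR x5 = T NOR T = F
((x1 NOR x5) XOR x1) NOR (x1 NOR x5) = T NOR F = F
(((x1 NOR x5) XOR x1) NOR (x1 NOR x5)) NOR x5 = F NOR T = F
(((x1 NOR (x5 XOR (x5 NAND x1))) NAND (x1 NOR x5)) NAND (x1 NOR (x5 NAND x1))) NAND ((((x1 NOR x5) XOR x1) NOR (x1 NOR x5)) NOR x5) = T NAND F = T

T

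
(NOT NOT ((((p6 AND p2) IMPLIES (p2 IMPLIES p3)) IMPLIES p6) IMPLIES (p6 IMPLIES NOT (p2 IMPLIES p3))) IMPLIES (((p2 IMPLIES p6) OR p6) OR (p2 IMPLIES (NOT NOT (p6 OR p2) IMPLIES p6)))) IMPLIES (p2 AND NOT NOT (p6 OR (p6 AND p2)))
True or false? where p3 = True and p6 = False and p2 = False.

False

p6 AND p2 = False AND False = False
p2 IMPLIES p3 = False IMPLIES True = True
(p6 AND p2) IMPLIES (p2 IMPLIES p3) = False IMPLIES True = True
((p6 AND p2) IMPLIES (p2 IMPLIES p3)) IMPLIES p6 = True IMPLIES False = False
p2 IMPLIES p3 = False IMPLIES True = True
NOT (p2 IMPLIES p3) = NOT True = False
p6 IMPLIES NOT (p2 IMPLIES p3) = False IMPLIES False = True
(((p6 AND p2) IMPLIES (p2 IMPLIES p3)) IMPLIES p6) IMPLIES (p6 IMPLIES NOT (p2 IMPLIES p3)) = False IMPLIES True = True
NOT ((((p6 AND p2) IMPLIES (p2 IMPLIES p3)) IMPLIES p6) IMPLIES (p6 IMPLIES NOT (p2 IMPLIES p3))) = NOT True = False
NOT NOT ((((p6 AND p2) IMPLIES (p2 IMPLIES p3)) IMPLIES p6) IMPLIES (p6 IMPLIES NOT (p2 IMPLIES p3))) = NOT False = True
p2 IMPLIES p6 = False IMPLIES False = True
(p2 IMPLIES p6) OR p6 = True OR False = True
p6 OR p2 = False OR False = False
NOT (p6 OR p2) = NOT False = True
NOT NOT (p6 OR p2) = NOT True = False
NOT NOT (p6 OR p2) IMPLIES p6 = False IMPLIES False = True
p2 IMPLIES (NOT NOT (p6 OR p2) IMPLIES p6) = False IMPLIES True = True
((p2 IMPLIES p6) OR p6) OR (p2 IMPLIES (NOT NOT (p6 OR p2) IMPLIES p6)) = True OR True = True
NOT NOT ((((p6 AND p2) IMPLIES (p2 IMPLIES p3)) IMPLIES p6) IMPLIES (p6 IMPLIES NOT (p2 IMPLIES p3))) IMPLIES (((p2 IMPLIES p6) OR p6) OR (p2 IMPLIES (NOT NOT (p6 OR p2) IMPLIES p6))) = True IMPLIES True = True
p6 AND p2 = False AND False = False
p6 OR (p6 AND p2) = False OR False = False
NOT (p6 OR (p6 AND p2)) = NOT False = True
NOT NOT (p6 OR (p6 AND p2)) = NOT True = False
p2 AND NOT NOT (p6 OR (p6 AND p2)) = False AND False = False
(NOT NOT ((((p6 AND p2) IMPLIES (p2 IMPLIES p3)) IMPLIES p6) IMPLIES (p6 IMPLIES NOT (p2 IMPLIES p3))) IMPLIES (((p2 IMPLIES p6) OR p6) OR (p2 IMPLIES (NOT NOT (p6 OR p2) IMPLIES p6)))) IMPLIES (p2 AND NOT NOT (p6 OR (p6 AND p2))) = True IMPLIES False = False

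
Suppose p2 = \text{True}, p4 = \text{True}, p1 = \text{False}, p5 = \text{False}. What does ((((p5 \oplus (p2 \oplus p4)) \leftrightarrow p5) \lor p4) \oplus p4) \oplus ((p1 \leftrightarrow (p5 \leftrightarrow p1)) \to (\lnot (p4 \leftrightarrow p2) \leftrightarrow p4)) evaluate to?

\text{True}

Substituting p2=\text{True}, p4=\text{True}, p1=\text{False}, p5=\text{False}:
p2 \oplus p4 = \text{True} \oplus \text{True} = \text{False}
p5 \oplus (p2 \oplus p4) = \text{False} \oplus \text{False} = \text{False}
(p5 \oplus (p2 \oplus p4)) \leftrightarrow p5 = \text{False} \leftrightarrow \text{False} = \text{True}
((p5 \oplus (p2 \oplus p4)) \leftrightarrow p5) \lor p4 = \text{True} \lor \text{True} = \text{True}
(((p5 \oplus (p2 \oplus p4)) \leftrightarrow p5) \lor p4) \oplus p4 = \text{True} \oplus \text{True} = \text{False}
p5 \leftrightarrow p1 = \text{False} \leftrightarrow \text{False} = \text{True}
p1 \leftrightarrow (p5 \leftrightarrow p1) = \text{False} \leftrightarrow \text{True} = \text{False}
p4 \leftrightarrow p2 = \text{True} \leftrightarrow \text{True} = \text{True}
\lnot (p4 \leftrightarrow p2) = \lnot \text{True} = \text{False}
\lnot (p4 \leftrightarrow p2) \leftrightarrow p4 = \text{False} \leftrightarrow \text{True} = \text{False}
(p1 \leftrightarrow (p5 \leftrightarrow p1)) \to (\lnot (p4 \leftrightarrow p2) \leftrightarrow p4) = \text{False} \to \text{False} = \text{True}
((((p5 \oplus (p2 \oplus p4)) \leftrightarrow p5) \lor p4) \oplus p4) \oplus ((p1 \leftrightarrow (p5 \leftrightarrow p1)) \to (\lnot (p4 \leftrightarrow p2) \leftrightarrow p4)) = \text{False} \oplus \text{True} = \text{True}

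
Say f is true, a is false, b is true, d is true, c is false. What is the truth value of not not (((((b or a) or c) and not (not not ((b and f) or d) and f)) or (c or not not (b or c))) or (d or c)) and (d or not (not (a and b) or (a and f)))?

b or a = True or False = True
(b or a) or c = True or False = True
b and f = True and True = True
(b and f) or d = True or True = True
not ((b and f) or d) = not True = False
not not ((b and f) or d) = not False = True
not not ((b and f) or d) and f = True and True = True
not (not not ((b and f) or d) and f) = not True = False
((b or a) or c) and not (not not ((b and f) or d) and f) = True and False = False
b or c = True or False = True
not (b or c) = not True = False
not not (b or c) = not False = True
c or not not (b or c) = False or True = True
(((b or a) or c) and not (not not ((b and f) or d) and f)) or (c or not not (b or c)) = False or True = True
d or c = True or False = True
((((b or a) or c) and not (not not ((b and f) or d) and f)) or (c or not not (b or c))) or (d or c) = True or True = True
not (((((b or a) or c) and not (not not ((b and f) or d) and f)) or (c or not not (b or c))) or (d or c)) = not True = False
not not (((((b or a) or c) and not (not not ((b and f) or d) and f)) or (c or not not (b or c))) or (d or c)) = not False = True
a and b = False and True = False
not (a and b) = not False = True
a and f = False and True = False
not (a and b) or (a and f) = True or False = True
not (not (a and b) or (a and f)) = not True = False
d or not (not (a and b) or (a and f)) = True or False = True
not not (((((b or a) or c) and not (not not ((b and f) or d) and f)) or (c or not not (b or c))) or (d or c)) and (d or not (not (a and b) or (a and f))) = True and True = True

True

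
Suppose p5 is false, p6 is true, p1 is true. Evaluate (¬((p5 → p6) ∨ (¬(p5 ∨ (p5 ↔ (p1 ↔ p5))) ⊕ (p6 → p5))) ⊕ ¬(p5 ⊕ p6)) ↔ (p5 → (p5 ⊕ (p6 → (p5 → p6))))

False

Substituting p5=False, p6=True, p1=True:
p5 → p6 = False → True = True
p1 ↔ p5 = True ↔ False = False
p5 ↔ (p1 ↔ p5) = False ↔ False = True
p5 ∨ (p5 ↔ (p1 ↔ p5)) = False ∨ True = True
¬(p5 ∨ (p5 ↔ (p1 ↔ p5))) = ¬True = False
p6 → p5 = True → False = False
¬(p5 ∨ (p5 ↔ (p1 ↔ p5))) ⊕ (p6 → p5) = False ⊕ False = False
(p5 → p6) ∨ (¬(p5 ∨ (p5 ↔ (p1 ↔ p5))) ⊕ (p6 → p5)) = True ∨ False = True
¬((p5 → p6) ∨ (¬(p5 ∨ (p5 ↔ (p1 ↔ p5))) ⊕ (p6 → p5))) = ¬True = False
p5 ⊕ p6 = False ⊕ True = True
¬(p5 ⊕ p6) = ¬True = False
¬((p5 → p6) ∨ (¬(p5 ∨ (p5 ↔ (p1 ↔ p5))) ⊕ (p6 → p5))) ⊕ ¬(p5 ⊕ p6) = False ⊕ False = False
p5 → p6 = False → True = True
p6 → (p5 → p6) = True → True = True
p5 ⊕ (p6 → (p5 → p6)) = False ⊕ True = True
p5 → (p5 ⊕ (p6 → (p5 → p6))) = False → True = True
(¬((p5 → p6) ∨ (¬(p5 ∨ (p5 ↔ (p1 ↔ p5))) ⊕ (p6 → p5))) ⊕ ¬(p5 ⊕ p6)) ↔ (p5 → (p5 ⊕ (p6 → (p5 → p6)))) = False ↔ True = False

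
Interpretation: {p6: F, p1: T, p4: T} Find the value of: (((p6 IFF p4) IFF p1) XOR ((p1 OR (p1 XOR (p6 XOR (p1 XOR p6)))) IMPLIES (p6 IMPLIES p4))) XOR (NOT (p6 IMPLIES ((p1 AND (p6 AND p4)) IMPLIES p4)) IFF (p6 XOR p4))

T

Substituting p6=F, p1=T, p4=T:
p6 IFF p4 = F IFF T = F
(p6 IFF p4) IFF p1 = F IFF T = F
p1 XOR p6 = T XOR F = T
p6 XOR (p1 XOR p6) = F XOR T = T
p1 XOR (p6 XOR (p1 XOR p6)) = T XOR T = F
p1 OR (p1 XOR (p6 XOR (p1 XOR p6))) = T OR F = T
p6 IMPLIES p4 = F IMPLIES T = T
(p1 OR (p1 XOR (p6 XOR (p1 XOR p6)))) IMPLIES (p6 IMPLIES p4) = T IMPLIES T = T
((p6 IFF p4) IFF p1) XOR ((p1 OR (p1 XOR (p6 XOR (p1 XOR p6)))) IMPLIES (p6 IMPLIES p4)) = F XOR T = T
p6 AND p4 = F AND T = F
p1 AND (p6 AND p4) = T AND F = F
(p1 AND (p6 AND p4)) IMPLIES p4 = F IMPLIES T = T
p6 IMPLIES ((p1 AND (p6 AND p4)) IMPLIES p4) = F IMPLIES T = T
NOT (p6 IMPLIES ((p1 AND (p6 AND p4)) IMPLIES p4)) = NOT T = F
p6 XOR p4 = F XOR T = T
NOT (p6 IMPLIES ((p1 AND (p6 AND p4)) IMPLIES p4)) IFF (p6 XOR p4) = F IFF T = F
(((p6 IFF p4) IFF p1) XOR ((p1 OR (p1 XOR (p6 XOR (p1 XOR p6)))) IMPLIES (p6 IMPLIES p4))) XOR (NOT (p6 IMPLIES ((p1 AND (p6 AND p4)) IMPLIES p4)) IFF (p6 XOR p4)) = T XOR F = T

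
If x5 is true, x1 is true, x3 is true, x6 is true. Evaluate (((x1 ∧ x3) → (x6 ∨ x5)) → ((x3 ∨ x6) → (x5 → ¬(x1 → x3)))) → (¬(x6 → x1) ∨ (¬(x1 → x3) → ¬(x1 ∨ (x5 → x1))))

x1 ∧ x3 = T ∧ T = T
x6 ∨ x5 = T ∨ T = T
(x1 ∧ x3) → (x6 ∨ x5) = T → T = T
x3 ∨ x6 = T ∨ T = T
x1 → x3 = T → T = T
¬(x1 → x3) = ¬T = F
x5 → ¬(x1 → x3) = T → F = F
(x3 ∨ x6) → (x5 → ¬(x1 → x3)) = T → F = F
((x1 ∧ x3) → (x6 ∨ x5)) → ((x3 ∨ x6) → (x5 → ¬(x1 → x3))) = T → F = F
x6 → x1 = T → T = T
¬(x6 → x1) = ¬T = F
x1 → x3 = T → T = T
¬(x1 → x3) = ¬T = F
x5 → x1 = T → T = T
x1 ∨ (x5 → x1) = T ∨ T = T
¬(x1 ∨ (x5 → x1)) = ¬T = F
¬(x1 → x3) → ¬(x1 ∨ (x5 → x1)) = F → F = T
¬(x6 → x1) ∨ (¬(x1 → x3) → ¬(x1 ∨ (x5 → x1))) = F ∨ T = T
(((x1 ∧ x3) → (x6 ∨ x5)) → ((x3 ∨ x6) → (x5 → ¬(x1 → x3)))) → (¬(x6 → x1) ∨ (¬(x1 → x3) → ¬(x1 ∨ (x5 → x1)))) = F → T = T

T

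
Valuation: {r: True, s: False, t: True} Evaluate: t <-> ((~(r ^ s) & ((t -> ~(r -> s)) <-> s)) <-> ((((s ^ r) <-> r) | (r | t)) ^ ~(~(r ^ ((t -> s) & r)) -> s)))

r ^ s = True ^ False = True
~(r ^ s) = ~True = False
r -> s = True -> False = False
~(r -> s) = ~False = True
t -> ~(r -> s) = True -> True = True
(t -> ~(r -> s)) <-> s = True <-> False = False
~(r ^ s) & ((t -> ~(r -> s)) <-> s) = False & False = False
s ^ r = False ^ True = True
(s ^ r) <-> r = True <-> True = True
r | t = True | True = True
((s ^ r) <-> r) | (r | t) = True | True = True
t -> s = True -> False = False
(t -> s) & r = False & True = False
r ^ ((t -> s) & r) = True ^ False = True
~(r ^ ((t -> s) & r)) = ~True = False
~(r ^ ((t -> s) & r)) -> s = False -> False = True
~(~(r ^ ((t -> s) & r)) -> s) = ~True = False
(((s ^ r) <-> r) | (r | t)) ^ ~(~(r ^ ((t -> s) & r)) -> s) = True ^ False = True
(~(r ^ s) & ((t -> ~(r -> s)) <-> s)) <-> ((((s ^ r) <-> r) | (r | t)) ^ ~(~(r ^ ((t -> s) & r)) -> s)) = False <-> True = False
t <-> ((~(r ^ s) & ((t -> ~(r -> s)) <-> s)) <-> ((((s ^ r) <-> r) | (r | t)) ^ ~(~(r ^ ((t -> s) & r)) -> s))) = True <-> False = False

False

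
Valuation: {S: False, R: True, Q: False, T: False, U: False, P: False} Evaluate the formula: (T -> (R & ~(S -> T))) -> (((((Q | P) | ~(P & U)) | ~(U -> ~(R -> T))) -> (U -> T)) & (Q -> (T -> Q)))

True

S -> T = False -> False = True
~(S -> T) = ~True = False
R & ~(S -> T) = True & False = False
T -> (R & ~(S -> T)) = False -> False = True
Q | P = False | False = False
P & U = False & False = False
~(P & U) = ~False = True
(Q | P) | ~(P & U) = False | True = True
R -> T = True -> False = False
~(R -> T) = ~False = True
U -> ~(R -> T) = False -> True = True
~(U -> ~(R -> T)) = ~True = False
((Q | P) | ~(P & U)) | ~(U -> ~(R -> T)) = True | False = True
U -> T = False -> False = True
(((Q | P) | ~(P & U)) | ~(U -> ~(R -> T))) -> (U -> T) = True -> True = True
T -> Q = False -> False = True
Q -> (T -> Q) = False -> True = True
((((Q | P) | ~(P & U)) | ~(U -> ~(R -> T))) -> (U -> T)) & (Q -> (T -> Q)) = True & True = True
(T -> (R & ~(S -> T))) -> (((((Q | P) | ~(P & U)) | ~(U -> ~(R -> T))) -> (U -> T)) & (Q -> (T -> Q))) = True -> True = True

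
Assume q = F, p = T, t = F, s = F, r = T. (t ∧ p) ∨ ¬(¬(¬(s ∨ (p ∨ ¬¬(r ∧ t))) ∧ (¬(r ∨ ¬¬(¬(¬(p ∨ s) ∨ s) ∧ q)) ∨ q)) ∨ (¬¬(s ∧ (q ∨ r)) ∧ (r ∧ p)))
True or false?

t ∧ p = F ∧ T = F
r ∧ t = T ∧ F = F
¬(r ∧ t) = ¬F = T
¬¬(r ∧ t) = ¬T = F
p ∨ ¬¬(r ∧ t) = T ∨ F = T
s ∨ (p ∨ ¬¬(r ∧ t)) = F ∨ T = T
¬(s ∨ (p ∨ ¬¬(r ∧ t))) = ¬T = F
p ∨ s = T ∨ F = T
¬(p ∨ s) = ¬T = F
¬(p ∨ s) ∨ s = F ∨ F = F
¬(¬(p ∨ s) ∨ s) = ¬F = T
¬(¬(p ∨ s) ∨ s) ∧ q = T ∧ F = F
¬(¬(¬(p ∨ s) ∨ s) ∧ q) = ¬F = T
¬¬(¬(¬(p ∨ s) ∨ s) ∧ q) = ¬T = F
r ∨ ¬¬(¬(¬(p ∨ s) ∨ s) ∧ q) = T ∨ F = T
¬(r ∨ ¬¬(¬(¬(p ∨ s) ∨ s) ∧ q)) = ¬T = F
¬(r ∨ ¬¬(¬(¬(p ∨ s) ∨ s) ∧ q)) ∨ q = F ∨ F = F
¬(s ∨ (p ∨ ¬¬(r ∧ t))) ∧ (¬(r ∨ ¬¬(¬(¬(p ∨ s) ∨ s) ∧ q)) ∨ q) = F ∧ F = F
¬(¬(s ∨ (p ∨ ¬¬(r ∧ t))) ∧ (¬(r ∨ ¬¬(¬(¬(p ∨ s) ∨ s) ∧ q)) ∨ q)) = ¬F = T
q ∨ r = F ∨ T = T
s ∧ (q ∨ r) = F ∧ T = F
¬(s ∧ (q ∨ r)) = ¬F = T
¬¬(s ∧ (q ∨ r)) = ¬T = F
r ∧ p = T ∧ T = T
¬¬(s ∧ (q ∨ r)) ∧ (r ∧ p) = F ∧ T = F
¬(¬(s ∨ (p ∨ ¬¬(r ∧ t))) ∧ (¬(r ∨ ¬¬(¬(¬(p ∨ s) ∨ s) ∧ q)) ∨ q)) ∨ (¬¬(s ∧ (q ∨ r)) ∧ (r ∧ p)) = T ∨ F = T
¬(¬(¬(s ∨ (p ∨ ¬¬(r ∧ t))) ∧ (¬(r ∨ ¬¬(¬(¬(p ∨ s) ∨ s) ∧ q)) ∨ q)) ∨ (¬¬(s ∧ (q ∨ r)) ∧ (r ∧ p))) = ¬T = F
(t ∧ p) ∨ ¬(¬(¬(s ∨ (p ∨ ¬¬(r ∧ t))) ∧ (¬(r ∨ ¬¬(¬(¬(p ∨ s) ∨ s) ∧ q)) ∨ q)) ∨ (¬¬(s ∧ (q ∨ r)) ∧ (r ∧ p))) = F ∨ F = F

F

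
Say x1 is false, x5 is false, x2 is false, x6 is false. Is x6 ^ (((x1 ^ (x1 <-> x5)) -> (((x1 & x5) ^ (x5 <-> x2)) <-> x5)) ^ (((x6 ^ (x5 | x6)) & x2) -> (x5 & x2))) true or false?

1

x1 <-> x5 = 0 <-> 0 = 1
x1 ^ (x1 <-> x5) = 0 ^ 1 = 1
x1 & x5 = 0 & 0 = 0
x5 <-> x2 = 0 <-> 0 = 1
(x1 & x5) ^ (x5 <-> x2) = 0 ^ 1 = 1
((x1 & x5) ^ (x5 <-> x2)) <-> x5 = 1 <-> 0 = 0
(x1 ^ (x1 <-> x5)) -> (((x1 & x5) ^ (x5 <-> x2)) <-> x5) = 1 -> 0 = 0
x5 | x6 = 0 | 0 = 0
x6 ^ (x5 | x6) = 0 ^ 0 = 0
(x6 ^ (x5 | x6)) & x2 = 0 & 0 = 0
x5 & x2 = 0 & 0 = 0
((x6 ^ (x5 | x6)) & x2) -> (x5 & x2) = 0 -> 0 = 1
((x1 ^ (x1 <-> x5)) -> (((x1 & x5) ^ (x5 <-> x2)) <-> x5)) ^ (((x6 ^ (x5 | x6)) & x2) -> (x5 & x2)) = 0 ^ 1 = 1
x6 ^ (((x1 ^ (x1 <-> x5)) -> (((x1 & x5) ^ (x5 <-> x2)) <-> x5)) ^ (((x6 ^ (x5 | x6)) & x2) -> (x5 & x2))) = 0 ^ 1 = 1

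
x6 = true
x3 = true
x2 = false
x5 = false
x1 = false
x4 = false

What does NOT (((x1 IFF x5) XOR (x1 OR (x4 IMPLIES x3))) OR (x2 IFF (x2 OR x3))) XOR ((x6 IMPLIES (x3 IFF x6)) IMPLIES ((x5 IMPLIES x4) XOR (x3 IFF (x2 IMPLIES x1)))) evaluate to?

x1 IFF x5 = false IFF false = true
x4 IMPLIES x3 = false IMPLIES true = true
x1 OR (x4 IMPLIES x3) = false OR true = true
(x1 IFF x5) XOR (x1 OR (x4 IMPLIES x3)) = true XOR true = false
x2 OR x3 = false OR true = true
x2 IFF (x2 OR x3) = false IFF true = false
((x1 IFF x5) XOR (x1 OR (x4 IMPLIES x3))) OR (x2 IFF (x2 OR x3)) = false OR false = false
NOT (((x1 IFF x5) XOR (x1 OR (x4 IMPLIES x3))) OR (x2 IFF (x2 OR x3))) = NOT false = true
x3 IFF x6 = true IFF true = true
x6 IMPLIES (x3 IFF x6) = true IMPLIES true = true
x5 IMPLIES x4 = false IMPLIES false = true
x2 IMPLIES x1 = false IMPLIES false = true
x3 IFF (x2 IMPLIES x1) = true IFF true = true
(x5 IMPLIES x4) XOR (x3 IFF (x2 IMPLIES x1)) = true XOR true = false
(x6 IMPLIES (x3 IFF x6)) IMPLIES ((x5 IMPLIES x4) XOR (x3 IFF (x2 IMPLIES x1))) = true IMPLIES false = false
NOT (((x1 IFF x5) XOR (x1 OR (x4 IMPLIES x3))) OR (x2 IFF (x2 OR x3))) XOR ((x6 IMPLIES (x3 IFF x6)) IMPLIES ((x5 IMPLIES x4) XOR (x3 IFF (x2 IMPLIES x1)))) = true XOR false = true

true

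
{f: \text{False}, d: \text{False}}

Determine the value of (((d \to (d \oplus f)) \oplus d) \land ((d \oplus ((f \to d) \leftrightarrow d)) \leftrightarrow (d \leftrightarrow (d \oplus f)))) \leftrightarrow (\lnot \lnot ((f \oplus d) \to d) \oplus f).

\text{False}

Substituting f=\text{False}, d=\text{False}:
d \oplus f = \text{False} \oplus \text{False} = \text{False}
d \to (d \oplus f) = \text{False} \to \text{False} = \text{True}
(d \to (d \oplus f)) \oplus d = \text{True} \oplus \text{False} = \text{True}
f \to d = \text{False} \to \text{False} = \text{True}
(f \to d) \leftrightarrow d = \text{True} \leftrightarrow \text{False} = \text{False}
d \oplus ((f \to d) \leftrightarrow d) = \text{False} \oplus \text{False} = \text{False}
d \oplus f = \text{False} \oplus \text{False} = \text{False}
d \leftrightarrow (d \oplus f) = \text{False} \leftrightarrow \text{False} = \text{True}
(d \oplus ((f \to d) \leftrightarrow d)) \leftrightarrow (d \leftrightarrow (d \oplus f)) = \text{False} \leftrightarrow \text{True} = \text{False}
((d \to (d \oplus f)) \oplus d) \land ((d \oplus ((f \to d) \leftrightarrow d)) \leftrightarrow (d \leftrightarrow (d \oplus f))) = \text{True} \land \text{False} = \text{False}
f \oplus d = \text{False} \oplus \text{False} = \text{False}
(f \oplus d) \to d = \text{False} \to \text{False} = \text{True}
\lnot ((f \oplus d) \to d) = \lnot \text{True} = \text{False}
\lnot \lnot ((f \oplus d) \to d) = \lnot \text{False} = \text{True}
\lnot \lnot ((f \oplus d) \to d) \oplus f = \text{True} \oplus \text{False} = \text{True}
(((d \to (d \oplus f)) \oplus d) \land ((d \oplus ((f \to d) \leftrightarrow d)) \leftrightarrow (d \leftrightarrow (d \oplus f)))) \leftrightarrow (\lnot \lnot ((f \oplus d) \to d) \oplus f) = \text{False} \leftrightarrow \text{True} = \text{False}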